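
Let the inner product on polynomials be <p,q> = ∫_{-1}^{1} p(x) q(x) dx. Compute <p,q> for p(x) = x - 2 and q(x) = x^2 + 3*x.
<p,q> = 2/3

Expand the product: p(x)·q(x) = x^3 + x^2 - 6*x.
∫_{-1}^{1} of each monomial x^k gives [2/(k+1) if k even, 0 if k odd]. Integrating term-by-term (or equivalently evaluating the antiderivative F(x) = x^4/4 + x^3/3 - 3*x^2 at the endpoints):
  F(1) − F(−1) = -29/12 − (-37/12) = 2/3.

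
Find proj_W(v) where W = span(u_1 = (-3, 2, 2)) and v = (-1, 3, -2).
proj_W(v) = (-15/17, 10/17, 10/17)

Set up U = [u_1 | ... | u_1] ∈ R^(3×1). The projector onto W = col(U) is P = U (U^T U)^(-1) U^T.
Compute U^T U =
  [17],
and U^T v = (5).
Solve U^T U · c = U^T v for the coefficients: c = (5/17). The projection is proj_W(v) = U c.
Check: (v - proj_W(v)) · u_1 = 0  (should be 0).
Result: proj_W(v) = (-15/17, 10/17, 10/17).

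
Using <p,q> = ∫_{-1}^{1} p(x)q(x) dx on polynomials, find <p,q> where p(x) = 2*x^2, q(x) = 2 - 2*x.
<p,q> = 8/3

Expand the product: p(x)·q(x) = -4*x^3 + 4*x^2.
∫_{-1}^{1} of each monomial x^k gives [2/(k+1) if k even, 0 if k odd]. Integrating term-by-term (or equivalently evaluating the antiderivative F(x) = -x^4 + 4*x^3/3 at the endpoints):
  F(1) − F(−1) = 1/3 − (-7/3) = 8/3.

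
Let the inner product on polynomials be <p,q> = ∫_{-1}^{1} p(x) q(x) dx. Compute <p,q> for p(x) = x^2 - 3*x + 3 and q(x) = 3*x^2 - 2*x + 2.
<p,q> = 368/15

Expand the product: p(x)·q(x) = 3*x^4 - 11*x^3 + 17*x^2 - 12*x + 6.
∫_{-1}^{1} of each monomial x^k gives [2/(k+1) if k even, 0 if k odd]. Integrating term-by-term (or equivalently evaluating the antiderivative F(x) = 3*x^5/5 - 11*x^4/4 + 17*x^3/3 - 6*x^2 + 6*x at the endpoints):
  F(1) − F(−1) = 211/60 − (-1261/60) = 368/15.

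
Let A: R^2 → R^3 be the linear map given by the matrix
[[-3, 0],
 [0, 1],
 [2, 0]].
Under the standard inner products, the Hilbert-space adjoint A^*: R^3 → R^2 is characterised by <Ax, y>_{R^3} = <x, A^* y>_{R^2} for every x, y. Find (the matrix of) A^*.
A^* = A^T =
[[-3, 0, 2],
 [0, 1, 0]]

For real matrices with standard dot products, the defining identity <Ax, y> = <x, A^* y> gives (Ax)^T y = x^T (A^*) y, i.e. x^T A^T y = x^T (A^*) y. Since this holds for all x, y, we must have A^* = A^T. Therefore
A^* =
[[-3, 0, 2],
 [0, 1, 0]].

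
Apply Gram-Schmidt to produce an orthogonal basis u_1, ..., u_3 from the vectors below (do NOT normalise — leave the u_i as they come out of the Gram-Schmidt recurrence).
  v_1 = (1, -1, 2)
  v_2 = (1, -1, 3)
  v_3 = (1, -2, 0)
Orthogonal basis:
  u_1 = (1, -1, 2)
  u_2 = (-1/3, 1/3, 1/3)
  u_3 = (-1/2, -1/2, 0)

Apply the Gram-Schmidt recurrence
  u_1 = v_1
  u_i = v_i − Σ_{j<i} ((v_i · u_j) / (u_j · u_j)) · u_j.

Step by step this gives:
  u_1 = (1, -1, 2)
  u_2 = (-1/3, 1/3, 1/3)
  u_3 = (-1/2, -1/2, 0)

Orthogonality check:
  u_2 · u_1 = 0 (should be 0)
  u_3 · u_1 = 0 (should be 0)
  u_3 · u_2 = 0 (should be 0)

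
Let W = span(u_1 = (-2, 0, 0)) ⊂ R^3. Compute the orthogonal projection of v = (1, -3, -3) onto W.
proj_W(v) = (1, 0, 0)

Set up U = [u_1 | ... | u_1] ∈ R^(3×1). The projector onto W = col(U) is P = U (U^T U)^(-1) U^T.
Compute U^T U =
  [4],
and U^T v = (-2).
Solve U^T U · c = U^T v for the coefficients: c = (-1/2). The projection is proj_W(v) = U c.
Check: (v - proj_W(v)) · u_1 = 0  (should be 0).
Result: proj_W(v) = (1, 0, 0).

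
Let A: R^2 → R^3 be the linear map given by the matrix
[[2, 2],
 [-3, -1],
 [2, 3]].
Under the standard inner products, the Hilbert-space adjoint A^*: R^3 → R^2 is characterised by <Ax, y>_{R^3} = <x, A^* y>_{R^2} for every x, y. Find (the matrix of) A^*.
A^* = A^T =
[[2, -3, 2],
 [2, -1, 3]]

For real matrices with standard dot products, the defining identity <Ax, y> = <x, A^* y> gives (Ax)^T y = x^T (A^*) y, i.e. x^T A^T y = x^T (A^*) y. Since this holds for all x, y, we must have A^* = A^T. Therefore
A^* =
[[2, -3, 2],
 [2, -1, 3]].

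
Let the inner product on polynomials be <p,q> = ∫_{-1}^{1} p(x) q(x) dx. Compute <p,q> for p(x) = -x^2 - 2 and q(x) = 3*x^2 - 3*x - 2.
<p,q> = 62/15

Expand the product: p(x)·q(x) = -3*x^4 + 3*x^3 - 4*x^2 + 6*x + 4.
∫_{-1}^{1} of each monomial x^k gives [2/(k+1) if k even, 0 if k odd]. Integrating term-by-term (or equivalently evaluating the antiderivative F(x) = -3*x^5/5 + 3*x^4/4 - 4*x^3/3 + 3*x^2 + 4*x at the endpoints):
  F(1) − F(−1) = 349/60 − (101/60) = 62/15.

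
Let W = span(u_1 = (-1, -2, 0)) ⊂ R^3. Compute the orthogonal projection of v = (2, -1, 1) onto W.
proj_W(v) = (0, 0, 0)

Set up U = [u_1 | ... | u_1] ∈ R^(3×1). The projector onto W = col(U) is P = U (U^T U)^(-1) U^T.
Compute U^T U =
  [5],
and U^T v = (0).
Solve U^T U · c = U^T v for the coefficients: c = (0). The projection is proj_W(v) = U c.
Check: (v - proj_W(v)) · u_1 = 0  (should be 0).
Result: proj_W(v) = (0, 0, 0).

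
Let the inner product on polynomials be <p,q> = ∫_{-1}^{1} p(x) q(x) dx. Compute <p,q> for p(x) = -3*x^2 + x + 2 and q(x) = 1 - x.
<p,q> = 4/3

Expand the product: p(x)·q(x) = 3*x^3 - 4*x^2 - x + 2.
∫_{-1}^{1} of each monomial x^k gives [2/(k+1) if k even, 0 if k odd]. Integrating term-by-term (or equivalently evaluating the antiderivative F(x) = 3*x^4/4 - 4*x^3/3 - x^2/2 + 2*x at the endpoints):
  F(1) − F(−1) = 11/12 − (-5/12) = 4/3.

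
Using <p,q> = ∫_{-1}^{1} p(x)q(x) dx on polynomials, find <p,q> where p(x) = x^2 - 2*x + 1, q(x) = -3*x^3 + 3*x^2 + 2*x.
<p,q> = 44/15

Expand the product: p(x)·q(x) = -3*x^5 + 9*x^4 - 7*x^3 - x^2 + 2*x.
∫_{-1}^{1} of each monomial x^k gives [2/(k+1) if k even, 0 if k odd]. Integrating term-by-term (or equivalently evaluating the antiderivative F(x) = -x^6/2 + 9*x^5/5 - 7*x^4/4 - x^3/3 + x^2 at the endpoints):
  F(1) − F(−1) = 13/60 − (-163/60) = 44/15.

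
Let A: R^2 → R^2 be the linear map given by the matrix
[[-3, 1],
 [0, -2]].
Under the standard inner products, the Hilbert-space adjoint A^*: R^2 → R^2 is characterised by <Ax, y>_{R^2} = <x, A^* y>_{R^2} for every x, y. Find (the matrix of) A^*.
A^* = A^T =
[[-3, 0],
 [1, -2]]

For real matrices with standard dot products, the defining identity <Ax, y> = <x, A^* y> gives (Ax)^T y = x^T (A^*) y, i.e. x^T A^T y = x^T (A^*) y. Since this holds for all x, y, we must have A^* = A^T. Therefore
A^* =
[[-3, 0],
 [1, -2]].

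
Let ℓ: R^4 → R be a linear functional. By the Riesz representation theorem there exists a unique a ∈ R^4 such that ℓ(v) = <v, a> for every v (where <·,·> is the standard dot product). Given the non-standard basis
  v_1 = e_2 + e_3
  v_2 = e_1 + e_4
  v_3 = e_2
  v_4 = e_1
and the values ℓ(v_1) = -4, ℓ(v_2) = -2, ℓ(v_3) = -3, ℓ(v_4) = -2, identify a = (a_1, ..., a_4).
a = (-2, -3, -1, 0)

Write a = (a_1, ..., a_4) in the standard basis. For each basis vector v_i, ℓ(v_i) = <v_i, a> is a linear equation in the a_j's. Collect the n equations into a matrix system V a = ℓ, where row i of V is v_i (expressed in the standard basis). Since V is invertible (lower-triangular with 1s on the diagonal, up to permutation), solve by back-substitution:
  V =
[[0, 1, 1, 0],
 [1, 0, 0, 1],
 [0, 1, 0, 0],
 [1, 0, 0, 0]]
  V a = (-4, -2, -3, -2)
Solving gives a = (-2, -3, -1, 0).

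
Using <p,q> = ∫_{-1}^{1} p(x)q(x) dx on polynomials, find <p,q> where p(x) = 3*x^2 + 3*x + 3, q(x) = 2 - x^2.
<p,q> = 64/5

Expand the product: p(x)·q(x) = -3*x^4 - 3*x^3 + 3*x^2 + 6*x + 6.
∫_{-1}^{1} of each monomial x^k gives [2/(k+1) if k even, 0 if k odd]. Integrating term-by-term (or equivalently evaluating the antiderivative F(x) = -3*x^5/5 - 3*x^4/4 + x^3 + 3*x^2 + 6*x at the endpoints):
  F(1) − F(−1) = 173/20 − (-83/20) = 64/5.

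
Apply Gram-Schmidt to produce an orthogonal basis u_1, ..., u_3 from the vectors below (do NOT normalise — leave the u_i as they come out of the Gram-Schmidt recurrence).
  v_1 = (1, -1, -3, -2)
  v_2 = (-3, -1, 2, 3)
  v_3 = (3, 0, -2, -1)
Orthogonal basis:
  u_1 = (1, -1, -3, -2)
  u_2 = (-31/15, -29/15, -4/5, 17/15)
  u_3 = (160/149, -57/149, -39/149, 167/149)

Apply the Gram-Schmidt recurrence
  u_1 = v_1
  u_i = v_i − Σ_{j<i} ((v_i · u_j) / (u_j · u_j)) · u_j.

Step by step this gives:
  u_1 = (1, -1, -3, -2)
  u_2 = (-31/15, -29/15, -4/5, 17/15)
  u_3 = (160/149, -57/149, -39/149, 167/149)

Orthogonality check:
  u_2 · u_1 = 0 (should be 0)
  u_3 · u_1 = 0 (should be 0)
  u_3 · u_2 = 0 (should be 0)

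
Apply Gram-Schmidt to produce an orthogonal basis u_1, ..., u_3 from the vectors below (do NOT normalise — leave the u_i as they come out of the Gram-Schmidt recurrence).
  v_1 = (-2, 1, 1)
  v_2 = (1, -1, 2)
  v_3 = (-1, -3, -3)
Orthogonal basis:
  u_1 = (-2, 1, 1)
  u_2 = (2/3, -5/6, 13/6)
  u_3 = (-9/5, -3, -3/5)

Apply the Gram-Schmidt recurrence
  u_1 = v_1
  u_i = v_i − Σ_{j<i} ((v_i · u_j) / (u_j · u_j)) · u_j.

Step by step this gives:
  u_1 = (-2, 1, 1)
  u_2 = (2/3, -5/6, 13/6)
  u_3 = (-9/5, -3, -3/5)

Orthogonality check:
  u_2 · u_1 = 0 (should be 0)
  u_3 · u_1 = 0 (should be 0)
  u_3 · u_2 = 0 (should be 0)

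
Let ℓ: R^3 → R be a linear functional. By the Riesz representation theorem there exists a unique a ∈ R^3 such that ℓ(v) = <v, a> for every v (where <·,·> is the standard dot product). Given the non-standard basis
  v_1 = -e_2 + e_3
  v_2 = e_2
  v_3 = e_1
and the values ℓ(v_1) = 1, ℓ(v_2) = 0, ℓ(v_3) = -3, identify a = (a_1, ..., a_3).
a = (-3, 0, 1)

Write a = (a_1, ..., a_3) in the standard basis. For each basis vector v_i, ℓ(v_i) = <v_i, a> is a linear equation in the a_j's. Collect the n equations into a matrix system V a = ℓ, where row i of V is v_i (expressed in the standard basis). Since V is invertible (lower-triangular with 1s on the diagonal, up to permutation), solve by back-substitution:
  V =
[[0, -1, 1],
 [0, 1, 0],
 [1, 0, 0]]
  V a = (1, 0, -3)
Solving gives a = (-3, 0, 1).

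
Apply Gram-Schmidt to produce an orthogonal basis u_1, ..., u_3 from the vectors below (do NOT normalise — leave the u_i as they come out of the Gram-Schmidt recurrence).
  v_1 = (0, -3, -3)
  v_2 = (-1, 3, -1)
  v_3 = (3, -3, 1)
Orthogonal basis:
  u_1 = (0, -3, -3)
  u_2 = (-1, 2, -2)
  u_3 = (16/9, 4/9, -4/9)

Apply the Gram-Schmidt recurrence
  u_1 = v_1
  u_i = v_i − Σ_{j<i} ((v_i · u_j) / (u_j · u_j)) · u_j.

Step by step this gives:
  u_1 = (0, -3, -3)
  u_2 = (-1, 2, -2)
  u_3 = (16/9, 4/9, -4/9)

Orthogonality check:
  u_2 · u_1 = 0 (should be 0)
  u_3 · u_1 = 0 (should be 0)
  u_3 · u_2 = 0 (should be 0)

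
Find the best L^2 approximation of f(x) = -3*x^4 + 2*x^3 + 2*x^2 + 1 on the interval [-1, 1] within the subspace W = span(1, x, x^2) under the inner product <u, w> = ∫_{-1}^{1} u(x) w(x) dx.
g(x) = -4*x^2/7 + 6*x/5 + 44/35

The best approximation g ∈ W is the orthogonal projection of f onto W. Writing g = a_0 + a_1 x + a_2 x^2, the coefficients solve the normal equations G · a = b where
  G_{ij} = <φ_i, φ_j> and b_i = <f, φ_i>, with φ_0 = 1, φ_1 = x, φ_2 = x^2.
G =
  [2, 0, 2/3]
  [0, 2/3, 0]
  [2/3, 0, 2/5],
b = (32/15, 4/5, 64/105).
Solving gives a_0 = 44/35, a_1 = 6/5, a_2 = -4/7, so
  g(x) = -4*x^2/7 + 6*x/5 + 44/35.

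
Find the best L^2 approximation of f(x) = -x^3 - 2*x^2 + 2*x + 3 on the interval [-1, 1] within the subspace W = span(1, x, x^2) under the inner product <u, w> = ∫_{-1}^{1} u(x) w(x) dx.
g(x) = -2*x^2 + 7*x/5 + 3

The best approximation g ∈ W is the orthogonal projection of f onto W. Writing g = a_0 + a_1 x + a_2 x^2, the coefficients solve the normal equations G · a = b where
  G_{ij} = <φ_i, φ_j> and b_i = <f, φ_i>, with φ_0 = 1, φ_1 = x, φ_2 = x^2.
G =
  [2, 0, 2/3]
  [0, 2/3, 0]
  [2/3, 0, 2/5],
b = (14/3, 14/15, 6/5).
Solving gives a_0 = 3, a_1 = 7/5, a_2 = -2, so
  g(x) = -2*x^2 + 7*x/5 + 3.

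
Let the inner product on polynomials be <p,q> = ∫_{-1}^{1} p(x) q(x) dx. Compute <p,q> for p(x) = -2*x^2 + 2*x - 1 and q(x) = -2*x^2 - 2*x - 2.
<p,q> = 104/15

Expand the product: p(x)·q(x) = 4*x^4 + 2*x^2 - 2*x + 2.
∫_{-1}^{1} of each monomial x^k gives [2/(k+1) if k even, 0 if k odd]. Integrating term-by-term (or equivalently evaluating the antiderivative F(x) = 4*x^5/5 + 2*x^3/3 - x^2 + 2*x at the endpoints):
  F(1) − F(−1) = 37/15 − (-67/15) = 104/15.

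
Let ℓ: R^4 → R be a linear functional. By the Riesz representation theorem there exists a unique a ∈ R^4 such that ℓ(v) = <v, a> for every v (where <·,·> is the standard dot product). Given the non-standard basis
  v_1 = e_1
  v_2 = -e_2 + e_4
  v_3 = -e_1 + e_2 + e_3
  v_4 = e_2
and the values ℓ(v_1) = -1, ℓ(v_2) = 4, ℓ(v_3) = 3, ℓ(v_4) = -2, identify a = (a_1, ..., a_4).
a = (-1, -2, 4, 2)

Write a = (a_1, ..., a_4) in the standard basis. For each basis vector v_i, ℓ(v_i) = <v_i, a> is a linear equation in the a_j's. Collect the n equations into a matrix system V a = ℓ, where row i of V is v_i (expressed in the standard basis). Since V is invertible (lower-triangular with 1s on the diagonal, up to permutation), solve by back-substitution:
  V =
[[1, 0, 0, 0],
 [0, -1, 0, 1],
 [-1, 1, 1, 0],
 [0, 1, 0, 0]]
  V a = (-1, 4, 3, -2)
Solving gives a = (-1, -2, 4, 2).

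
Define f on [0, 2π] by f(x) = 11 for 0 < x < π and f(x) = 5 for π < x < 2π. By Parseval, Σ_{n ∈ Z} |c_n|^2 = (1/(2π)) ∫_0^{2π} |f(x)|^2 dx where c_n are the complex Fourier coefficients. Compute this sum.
Σ |c_n|^2 = 73

Parseval equates the L^2 energy of f (normalised by 1/(2π)) with the ℓ^2 sum of its Fourier coefficients: (1/(2π)) ∫_0^{2π} |f|^2 = Σ |c_n|^2.
Compute the left side: (1/(2π)) [∫_0^π 11^2 dx + ∫_π^{2π} 5^2 dx] = (1/(2π)) · (121π + 25π) = (121 + 25)/2 = 73.
So Σ_{n ∈ Z} |c_n|^2 = 73.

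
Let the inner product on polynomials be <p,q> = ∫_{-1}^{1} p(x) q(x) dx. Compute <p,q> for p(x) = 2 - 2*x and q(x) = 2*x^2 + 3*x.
<p,q> = -4/3

Expand the product: p(x)·q(x) = -4*x^3 - 2*x^2 + 6*x.
∫_{-1}^{1} of each monomial x^k gives [2/(k+1) if k even, 0 if k odd]. Integrating term-by-term (or equivalently evaluating the antiderivative F(x) = -x^4 - 2*x^3/3 + 3*x^2 at the endpoints):
  F(1) − F(−1) = 4/3 − (8/3) = -4/3.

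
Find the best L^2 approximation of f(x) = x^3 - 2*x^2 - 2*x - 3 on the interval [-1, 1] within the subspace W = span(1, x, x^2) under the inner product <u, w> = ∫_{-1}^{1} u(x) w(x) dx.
g(x) = -2*x^2 - 7*x/5 - 3

The best approximation g ∈ W is the orthogonal projection of f onto W. Writing g = a_0 + a_1 x + a_2 x^2, the coefficients solve the normal equations G · a = b where
  G_{ij} = <φ_i, φ_j> and b_i = <f, φ_i>, with φ_0 = 1, φ_1 = x, φ_2 = x^2.
G =
  [2, 0, 2/3]
  [0, 2/3, 0]
  [2/3, 0, 2/5],
b = (-22/3, -14/15, -14/5).
Solving gives a_0 = -3, a_1 = -7/5, a_2 = -2, so
  g(x) = -2*x^2 - 7*x/5 - 3.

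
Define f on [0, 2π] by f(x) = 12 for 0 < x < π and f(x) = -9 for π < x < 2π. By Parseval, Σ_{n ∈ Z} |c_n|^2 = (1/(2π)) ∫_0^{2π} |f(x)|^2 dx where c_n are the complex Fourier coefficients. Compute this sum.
Σ |c_n|^2 = 225/2

Parseval equates the L^2 energy of f (normalised by 1/(2π)) with the ℓ^2 sum of its Fourier coefficients: (1/(2π)) ∫_0^{2π} |f|^2 = Σ |c_n|^2.
Compute the left side: (1/(2π)) [∫_0^π 12^2 dx + ∫_π^{2π} (-9)^2 dx] = (1/(2π)) · (144π + 81π) = (144 + 81)/2 = 225/2.
So Σ_{n ∈ Z} |c_n|^2 = 225/2.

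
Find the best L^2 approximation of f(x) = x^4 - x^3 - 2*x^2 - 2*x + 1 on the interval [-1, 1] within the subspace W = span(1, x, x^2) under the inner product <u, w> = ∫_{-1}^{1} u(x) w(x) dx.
g(x) = -8*x^2/7 - 13*x/5 + 32/35

The best approximation g ∈ W is the orthogonal projection of f onto W. Writing g = a_0 + a_1 x + a_2 x^2, the coefficients solve the normal equations G · a = b where
  G_{ij} = <φ_i, φ_j> and b_i = <f, φ_i>, with φ_0 = 1, φ_1 = x, φ_2 = x^2.
G =
  [2, 0, 2/3]
  [0, 2/3, 0]
  [2/3, 0, 2/5],
b = (16/15, -26/15, 16/105).
Solving gives a_0 = 32/35, a_1 = -13/5, a_2 = -8/7, so
  g(x) = -8*x^2/7 - 13*x/5 + 32/35.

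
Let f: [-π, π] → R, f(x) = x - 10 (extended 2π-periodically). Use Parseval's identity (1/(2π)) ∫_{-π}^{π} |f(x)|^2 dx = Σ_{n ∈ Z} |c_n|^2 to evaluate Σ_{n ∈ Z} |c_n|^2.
Σ |c_n|^2 = π^2/3 + 100

Expand and integrate term by term over [-π, π]:
  ∫ (x)^2 dx = 1·(2π^3/3); ∫ 2·1·(-10)·x dx = 0 (odd integrand); ∫ (-10)^2 dx = 100·2π.
So (1/(2π)) ∫_{-π}^{π} (x - 10)^2 dx = 1π^2/3 + 100 = π^2/3 + 100.
Parseval ⇒ Σ |c_n|^2 = π^2/3 + 100.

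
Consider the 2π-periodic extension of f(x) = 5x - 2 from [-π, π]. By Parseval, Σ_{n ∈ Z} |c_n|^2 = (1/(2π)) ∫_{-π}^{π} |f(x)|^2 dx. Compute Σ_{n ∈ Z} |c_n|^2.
Σ |c_n|^2 = 25π^2/3 + 4

Expand and integrate term by term over [-π, π]:
  ∫ (5x)^2 dx = 25·(2π^3/3); ∫ 2·5·(-2)·x dx = 0 (odd integrand); ∫ (-2)^2 dx = 4·2π.
So (1/(2π)) ∫_{-π}^{π} (5x - 2)^2 dx = 25π^2/3 + 4 = 25π^2/3 + 4.
Parseval ⇒ Σ |c_n|^2 = 25π^2/3 + 4.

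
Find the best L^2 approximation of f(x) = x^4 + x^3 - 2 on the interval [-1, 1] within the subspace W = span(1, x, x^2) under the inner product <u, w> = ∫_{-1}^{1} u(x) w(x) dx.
g(x) = 6*x^2/7 + 3*x/5 - 73/35

The best approximation g ∈ W is the orthogonal projection of f onto W. Writing g = a_0 + a_1 x + a_2 x^2, the coefficients solve the normal equations G · a = b where
  G_{ij} = <φ_i, φ_j> and b_i = <f, φ_i>, with φ_0 = 1, φ_1 = x, φ_2 = x^2.
G =
  [2, 0, 2/3]
  [0, 2/3, 0]
  [2/3, 0, 2/5],
b = (-18/5, 2/5, -22/21).
Solving gives a_0 = -73/35, a_1 = 3/5, a_2 = 6/7, so
  g(x) = 6*x^2/7 + 3*x/5 - 73/35.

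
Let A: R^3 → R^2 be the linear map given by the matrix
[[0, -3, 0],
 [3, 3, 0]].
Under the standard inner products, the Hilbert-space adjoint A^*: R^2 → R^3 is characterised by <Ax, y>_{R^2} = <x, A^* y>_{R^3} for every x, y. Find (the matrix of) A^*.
A^* = A^T =
[[0, 3],
 [-3, 3],
 [0, 0]]

For real matrices with standard dot products, the defining identity <Ax, y> = <x, A^* y> gives (Ax)^T y = x^T (A^*) y, i.e. x^T A^T y = x^T (A^*) y. Since this holds for all x, y, we must have A^* = A^T. Therefore
A^* =
[[0, 3],
 [-3, 3],
 [0, 0]].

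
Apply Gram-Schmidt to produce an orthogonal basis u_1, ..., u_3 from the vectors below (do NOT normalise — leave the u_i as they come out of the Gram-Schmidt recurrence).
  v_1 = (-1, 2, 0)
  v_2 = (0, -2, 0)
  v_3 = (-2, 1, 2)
Orthogonal basis:
  u_1 = (-1, 2, 0)
  u_2 = (-4/5, -2/5, 0)
  u_3 = (0, 0, 2)

Apply the Gram-Schmidt recurrence
  u_1 = v_1
  u_i = v_i − Σ_{j<i} ((v_i · u_j) / (u_j · u_j)) · u_j.

Step by step this gives:
  u_1 = (-1, 2, 0)
  u_2 = (-4/5, -2/5, 0)
  u_3 = (0, 0, 2)

Orthogonality check:
  u_2 · u_1 = 0 (should be 0)
  u_3 · u_1 = 0 (should be 0)
  u_3 · u_2 = 0 (should be 0)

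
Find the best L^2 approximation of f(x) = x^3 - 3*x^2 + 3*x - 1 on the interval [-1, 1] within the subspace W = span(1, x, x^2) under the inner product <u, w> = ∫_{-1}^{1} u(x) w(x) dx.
g(x) = -3*x^2 + 18*x/5 - 1

The best approximation g ∈ W is the orthogonal projection of f onto W. Writing g = a_0 + a_1 x + a_2 x^2, the coefficients solve the normal equations G · a = b where
  G_{ij} = <φ_i, φ_j> and b_i = <f, φ_i>, with φ_0 = 1, φ_1 = x, φ_2 = x^2.
G =
  [2, 0, 2/3]
  [0, 2/3, 0]
  [2/3, 0, 2/5],
b = (-4, 12/5, -28/15).
Solving gives a_0 = -1, a_1 = 18/5, a_2 = -3, so
  g(x) = -3*x^2 + 18*x/5 - 1.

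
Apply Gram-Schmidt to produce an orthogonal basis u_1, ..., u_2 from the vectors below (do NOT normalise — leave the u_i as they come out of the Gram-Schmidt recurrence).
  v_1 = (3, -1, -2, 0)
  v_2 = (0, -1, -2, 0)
Orthogonal basis:
  u_1 = (3, -1, -2, 0)
  u_2 = (-15/14, -9/14, -9/7, 0)

Apply the Gram-Schmidt recurrence
  u_1 = v_1
  u_i = v_i − Σ_{j<i} ((v_i · u_j) / (u_j · u_j)) · u_j.

Step by step this gives:
  u_1 = (3, -1, -2, 0)
  u_2 = (-15/14, -9/14, -9/7, 0)

Orthogonality check:
  u_2 · u_1 = 0 (should be 0)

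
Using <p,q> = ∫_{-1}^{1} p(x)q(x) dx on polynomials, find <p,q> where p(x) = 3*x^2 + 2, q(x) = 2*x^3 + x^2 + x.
<p,q> = 38/15

Expand the product: p(x)·q(x) = 6*x^5 + 3*x^4 + 7*x^3 + 2*x^2 + 2*x.
∫_{-1}^{1} of each monomial x^k gives [2/(k+1) if k even, 0 if k odd]. Integrating term-by-term (or equivalently evaluating the antiderivative F(x) = x^6 + 3*x^5/5 + 7*x^4/4 + 2*x^3/3 + x^2 at the endpoints):
  F(1) − F(−1) = 301/60 − (149/60) = 38/15.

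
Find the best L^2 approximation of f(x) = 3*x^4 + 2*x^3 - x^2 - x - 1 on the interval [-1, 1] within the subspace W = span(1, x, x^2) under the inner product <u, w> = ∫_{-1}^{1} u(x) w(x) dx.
g(x) = 11*x^2/7 + x/5 - 44/35

The best approximation g ∈ W is the orthogonal projection of f onto W. Writing g = a_0 + a_1 x + a_2 x^2, the coefficients solve the normal equations G · a = b where
  G_{ij} = <φ_i, φ_j> and b_i = <f, φ_i>, with φ_0 = 1, φ_1 = x, φ_2 = x^2.
G =
  [2, 0, 2/3]
  [0, 2/3, 0]
  [2/3, 0, 2/5],
b = (-22/15, 2/15, -22/105).
Solving gives a_0 = -44/35, a_1 = 1/5, a_2 = 11/7, so
  g(x) = 11*x^2/7 + x/5 - 44/35.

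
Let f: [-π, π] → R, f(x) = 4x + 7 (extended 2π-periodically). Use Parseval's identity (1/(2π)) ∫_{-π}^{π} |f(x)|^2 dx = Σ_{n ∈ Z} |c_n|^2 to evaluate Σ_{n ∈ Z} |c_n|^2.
Σ |c_n|^2 = 16π^2/3 + 49

Expand and integrate term by term over [-π, π]:
  ∫ (4x)^2 dx = 16·(2π^3/3); ∫ 2·4·(7)·x dx = 0 (odd integrand); ∫ 7^2 dx = 49·2π.
So (1/(2π)) ∫_{-π}^{π} (4x + 7)^2 dx = 16π^2/3 + 49 = 16π^2/3 + 49.
Parseval ⇒ Σ |c_n|^2 = 16π^2/3 + 49.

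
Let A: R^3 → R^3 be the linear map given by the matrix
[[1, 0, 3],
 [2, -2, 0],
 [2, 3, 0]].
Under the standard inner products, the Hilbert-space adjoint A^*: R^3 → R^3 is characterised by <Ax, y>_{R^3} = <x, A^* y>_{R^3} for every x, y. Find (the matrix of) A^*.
A^* = A^T =
[[1, 2, 2],
 [0, -2, 3],
 [3, 0, 0]]

For real matrices with standard dot products, the defining identity <Ax, y> = <x, A^* y> gives (Ax)^T y = x^T (A^*) y, i.e. x^T A^T y = x^T (A^*) y. Since this holds for all x, y, we must have A^* = A^T. Therefore
A^* =
[[1, 2, 2],
 [0, -2, 3],
 [3, 0, 0]].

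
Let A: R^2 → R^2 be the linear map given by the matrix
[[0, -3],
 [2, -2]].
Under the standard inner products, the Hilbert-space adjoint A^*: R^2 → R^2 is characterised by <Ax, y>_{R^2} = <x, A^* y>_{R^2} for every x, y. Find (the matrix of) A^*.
A^* = A^T =
[[0, 2],
 [-3, -2]]

For real matrices with standard dot products, the defining identity <Ax, y> = <x, A^* y> gives (Ax)^T y = x^T (A^*) y, i.e. x^T A^T y = x^T (A^*) y. Since this holds for all x, y, we must have A^* = A^T. Therefore
A^* =
[[0, 2],
 [-3, -2]].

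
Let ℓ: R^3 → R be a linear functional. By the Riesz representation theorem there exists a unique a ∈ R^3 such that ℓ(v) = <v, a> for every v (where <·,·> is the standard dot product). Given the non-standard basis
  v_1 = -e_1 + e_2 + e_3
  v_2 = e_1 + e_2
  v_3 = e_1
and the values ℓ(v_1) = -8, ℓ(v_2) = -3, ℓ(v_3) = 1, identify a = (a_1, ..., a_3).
a = (1, -4, -3)

Write a = (a_1, ..., a_3) in the standard basis. For each basis vector v_i, ℓ(v_i) = <v_i, a> is a linear equation in the a_j's. Collect the n equations into a matrix system V a = ℓ, where row i of V is v_i (expressed in the standard basis). Since V is invertible (lower-triangular with 1s on the diagonal, up to permutation), solve by back-substitution:
  V =
[[-1, 1, 1],
 [1, 1, 0],
 [1, 0, 0]]
  V a = (-8, -3, 1)
Solving gives a = (1, -4, -3).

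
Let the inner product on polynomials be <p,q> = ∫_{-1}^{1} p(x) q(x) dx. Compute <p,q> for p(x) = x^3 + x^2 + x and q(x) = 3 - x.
<p,q> = 14/15

Expand the product: p(x)·q(x) = -x^4 + 2*x^3 + 2*x^2 + 3*x.
∫_{-1}^{1} of each monomial x^k gives [2/(k+1) if k even, 0 if k odd]. Integrating term-by-term (or equivalently evaluating the antiderivative F(x) = -x^5/5 + x^4/2 + 2*x^3/3 + 3*x^2/2 at the endpoints):
  F(1) − F(−1) = 37/15 − (23/15) = 14/15.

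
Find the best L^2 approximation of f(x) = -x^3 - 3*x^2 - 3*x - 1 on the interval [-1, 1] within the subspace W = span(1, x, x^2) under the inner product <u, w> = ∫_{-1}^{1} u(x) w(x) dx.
g(x) = -3*x^2 - 18*x/5 - 1

The best approximation g ∈ W is the orthogonal projection of f onto W. Writing g = a_0 + a_1 x + a_2 x^2, the coefficients solve the normal equations G · a = b where
  G_{ij} = <φ_i, φ_j> and b_i = <f, φ_i>, with φ_0 = 1, φ_1 = x, φ_2 = x^2.
G =
  [2, 0, 2/3]
  [0, 2/3, 0]
  [2/3, 0, 2/5],
b = (-4, -12/5, -28/15).
Solving gives a_0 = -1, a_1 = -18/5, a_2 = -3, so
  g(x) = -3*x^2 - 18*x/5 - 1.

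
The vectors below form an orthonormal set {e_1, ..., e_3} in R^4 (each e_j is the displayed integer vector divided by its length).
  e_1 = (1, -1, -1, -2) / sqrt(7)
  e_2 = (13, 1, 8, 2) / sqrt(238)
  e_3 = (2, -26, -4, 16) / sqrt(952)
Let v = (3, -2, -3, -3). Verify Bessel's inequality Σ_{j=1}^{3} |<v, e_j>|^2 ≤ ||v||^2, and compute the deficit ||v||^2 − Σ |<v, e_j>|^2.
Σ |<v, e_j>|^2 = 201/7; ||v||^2 = 31; deficit = 16/7

Write each e_j = u_j / sqrt(<u_j, u_j>) where u_j is the displayed integer vector. Then <v, e_j> = <v, u_j> / sqrt(<u_j, u_j>), so |<v, e_j>|^2 = <v, u_j>^2 / <u_j, u_j>.
Coefficients: <v, e_1> = 14/sqrt(7), <v, e_2> = 7/sqrt(238), <v, e_3> = 22/sqrt(952).
Square and sum: Σ |<v, e_j>|^2 = 201/7.
Compute ||v||^2 = v·v = 31.
Deficit = 31 − 201/7 = 16/7 ≥ 0, confirming Bessel's inequality. (The deficit equals ||v − Σ <v,e_j> e_j||^2, the squared distance from v to span{e_j}.)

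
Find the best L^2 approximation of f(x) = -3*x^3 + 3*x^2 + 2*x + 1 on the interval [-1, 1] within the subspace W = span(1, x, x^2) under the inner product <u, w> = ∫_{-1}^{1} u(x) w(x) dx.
g(x) = 3*x^2 + x/5 + 1

The best approximation g ∈ W is the orthogonal projection of f onto W. Writing g = a_0 + a_1 x + a_2 x^2, the coefficients solve the normal equations G · a = b where
  G_{ij} = <φ_i, φ_j> and b_i = <f, φ_i>, with φ_0 = 1, φ_1 = x, φ_2 = x^2.
G =
  [2, 0, 2/3]
  [0, 2/3, 0]
  [2/3, 0, 2/5],
b = (4, 2/15, 28/15).
Solving gives a_0 = 1, a_1 = 1/5, a_2 = 3, so
  g(x) = 3*x^2 + x/5 + 1.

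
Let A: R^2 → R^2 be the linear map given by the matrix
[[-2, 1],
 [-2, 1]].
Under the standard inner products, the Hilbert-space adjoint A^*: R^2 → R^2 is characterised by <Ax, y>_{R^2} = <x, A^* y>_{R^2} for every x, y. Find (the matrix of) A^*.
A^* = A^T =
[[-2, -2],
 [1, 1]]

For real matrices with standard dot products, the defining identity <Ax, y> = <x, A^* y> gives (Ax)^T y = x^T (A^*) y, i.e. x^T A^T y = x^T (A^*) y. Since this holds for all x, y, we must have A^* = A^T. Therefore
A^* =
[[-2, -2],
 [1, 1]].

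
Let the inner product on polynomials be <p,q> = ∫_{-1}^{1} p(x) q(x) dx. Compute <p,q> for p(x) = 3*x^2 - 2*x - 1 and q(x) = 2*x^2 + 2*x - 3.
<p,q> = -8/5

Expand the product: p(x)·q(x) = 6*x^4 + 2*x^3 - 15*x^2 + 4*x + 3.
∫_{-1}^{1} of each monomial x^k gives [2/(k+1) if k even, 0 if k odd]. Integrating term-by-term (or equivalently evaluating the antiderivative F(x) = 6*x^5/5 + x^4/2 - 5*x^3 + 2*x^2 + 3*x at the endpoints):
  F(1) − F(−1) = 17/10 − (33/10) = -8/5.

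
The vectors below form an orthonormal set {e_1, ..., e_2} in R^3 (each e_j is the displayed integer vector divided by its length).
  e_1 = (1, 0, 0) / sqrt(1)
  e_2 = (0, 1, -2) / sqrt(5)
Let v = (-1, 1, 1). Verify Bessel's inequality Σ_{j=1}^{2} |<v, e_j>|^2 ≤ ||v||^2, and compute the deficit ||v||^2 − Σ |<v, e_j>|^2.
Σ |<v, e_j>|^2 = 6/5; ||v||^2 = 3; deficit = 9/5

Write each e_j = u_j / sqrt(<u_j, u_j>) where u_j is the displayed integer vector. Then <v, e_j> = <v, u_j> / sqrt(<u_j, u_j>), so |<v, e_j>|^2 = <v, u_j>^2 / <u_j, u_j>.
Coefficients: <v, e_1> = -1/sqrt(1), <v, e_2> = -1/sqrt(5).
Square and sum: Σ |<v, e_j>|^2 = 6/5.
Compute ||v||^2 = v·v = 3.
Deficit = 3 − 6/5 = 9/5 ≥ 0, confirming Bessel's inequality. (The deficit equals ||v − Σ <v,e_j> e_j||^2, the squared distance from v to span{e_j}.)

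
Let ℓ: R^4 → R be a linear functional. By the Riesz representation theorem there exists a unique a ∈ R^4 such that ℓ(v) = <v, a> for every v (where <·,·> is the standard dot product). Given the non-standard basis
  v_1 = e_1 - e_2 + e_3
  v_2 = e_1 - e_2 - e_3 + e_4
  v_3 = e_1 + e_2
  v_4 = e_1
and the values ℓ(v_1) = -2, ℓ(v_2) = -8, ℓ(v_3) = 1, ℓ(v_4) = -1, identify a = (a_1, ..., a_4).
a = (-1, 2, 1, -4)

Write a = (a_1, ..., a_4) in the standard basis. For each basis vector v_i, ℓ(v_i) = <v_i, a> is a linear equation in the a_j's. Collect the n equations into a matrix system V a = ℓ, where row i of V is v_i (expressed in the standard basis). Since V is invertible (lower-triangular with 1s on the diagonal, up to permutation), solve by back-substitution:
  V =
[[1, -1, 1, 0],
 [1, -1, -1, 1],
 [1, 1, 0, 0],
 [1, 0, 0, 0]]
  V a = (-2, -8, 1, -1)
Solving gives a = (-1, 2, 1, -4).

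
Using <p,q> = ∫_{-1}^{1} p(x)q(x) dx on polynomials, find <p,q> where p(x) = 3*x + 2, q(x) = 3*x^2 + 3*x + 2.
<p,q> = 18

Expand the product: p(x)·q(x) = 9*x^3 + 15*x^2 + 12*x + 4.
∫_{-1}^{1} of each monomial x^k gives [2/(k+1) if k even, 0 if k odd]. Integrating term-by-term (or equivalently evaluating the antiderivative F(x) = 9*x^4/4 + 5*x^3 + 6*x^2 + 4*x at the endpoints):
  F(1) − F(−1) = 69/4 − (-3/4) = 18.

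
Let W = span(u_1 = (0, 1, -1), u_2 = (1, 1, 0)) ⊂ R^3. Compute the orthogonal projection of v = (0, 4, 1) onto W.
proj_W(v) = (5/3, 7/3, -2/3)

Set up U = [u_1 | ... | u_2] ∈ R^(3×2). The projector onto W = col(U) is P = U (U^T U)^(-1) U^T.
Compute U^T U =
  [2, 1]
  [1, 2],
and U^T v = (3, 4).
Solve U^T U · c = U^T v for the coefficients: c = (2/3, 5/3). The projection is proj_W(v) = U c.
Check: (v - proj_W(v)) · u_1 = 0  (should be 0).
Check: (v - proj_W(v)) · u_2 = 0  (should be 0).
Result: proj_W(v) = (5/3, 7/3, -2/3).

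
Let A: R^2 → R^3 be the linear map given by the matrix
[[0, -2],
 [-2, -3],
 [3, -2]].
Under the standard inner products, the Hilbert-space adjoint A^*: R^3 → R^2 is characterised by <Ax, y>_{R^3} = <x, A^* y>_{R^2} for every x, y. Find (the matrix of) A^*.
A^* = A^T =
[[0, -2, 3],
 [-2, -3, -2]]

For real matrices with standard dot products, the defining identity <Ax, y> = <x, A^* y> gives (Ax)^T y = x^T (A^*) y, i.e. x^T A^T y = x^T (A^*) y. Since this holds for all x, y, we must have A^* = A^T. Therefore
A^* =
[[0, -2, 3],
 [-2, -3, -2]].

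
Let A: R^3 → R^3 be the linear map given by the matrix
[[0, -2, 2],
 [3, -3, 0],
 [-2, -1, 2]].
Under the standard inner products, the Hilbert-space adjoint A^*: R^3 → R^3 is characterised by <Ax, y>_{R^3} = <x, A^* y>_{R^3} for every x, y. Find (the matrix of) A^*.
A^* = A^T =
[[0, 3, -2],
 [-2, -3, -1],
 [2, 0, 2]]

For real matrices with standard dot products, the defining identity <Ax, y> = <x, A^* y> gives (Ax)^T y = x^T (A^*) y, i.e. x^T A^T y = x^T (A^*) y. Since this holds for all x, y, we must have A^* = A^T. Therefore
A^* =
[[0, 3, -2],
 [-2, -3, -1],
 [2, 0, 2]].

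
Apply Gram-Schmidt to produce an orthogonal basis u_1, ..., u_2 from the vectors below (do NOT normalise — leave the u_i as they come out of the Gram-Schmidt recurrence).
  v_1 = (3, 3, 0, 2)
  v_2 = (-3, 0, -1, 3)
Orthogonal basis:
  u_1 = (3, 3, 0, 2)
  u_2 = (-57/22, 9/22, -1, 36/11)

Apply the Gram-Schmidt recurrence
  u_1 = v_1
  u_i = v_i − Σ_{j<i} ((v_i · u_j) / (u_j · u_j)) · u_j.

Step by step this gives:
  u_1 = (3, 3, 0, 2)
  u_2 = (-57/22, 9/22, -1, 36/11)

Orthogonality check:
  u_2 · u_1 = 0 (should be 0)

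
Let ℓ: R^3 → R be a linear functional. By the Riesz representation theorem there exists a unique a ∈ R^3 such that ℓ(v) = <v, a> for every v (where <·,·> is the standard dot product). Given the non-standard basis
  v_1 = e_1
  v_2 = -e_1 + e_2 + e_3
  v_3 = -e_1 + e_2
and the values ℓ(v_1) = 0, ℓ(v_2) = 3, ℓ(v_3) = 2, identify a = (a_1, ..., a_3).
a = (0, 2, 1)

Write a = (a_1, ..., a_3) in the standard basis. For each basis vector v_i, ℓ(v_i) = <v_i, a> is a linear equation in the a_j's. Collect the n equations into a matrix system V a = ℓ, where row i of V is v_i (expressed in the standard basis). Since V is invertible (lower-triangular with 1s on the diagonal, up to permutation), solve by back-substitution:
  V =
[[1, 0, 0],
 [-1, 1, 1],
 [-1, 1, 0]]
  V a = (0, 3, 2)
Solving gives a = (0, 2, 1).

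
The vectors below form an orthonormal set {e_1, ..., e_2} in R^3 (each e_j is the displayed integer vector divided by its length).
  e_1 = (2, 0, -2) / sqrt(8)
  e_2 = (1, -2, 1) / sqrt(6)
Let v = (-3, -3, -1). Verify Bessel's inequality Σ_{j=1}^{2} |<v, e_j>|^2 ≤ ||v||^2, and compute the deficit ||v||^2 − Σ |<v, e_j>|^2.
Σ |<v, e_j>|^2 = 8/3; ||v||^2 = 19; deficit = 49/3

Write each e_j = u_j / sqrt(<u_j, u_j>) where u_j is the displayed integer vector. Then <v, e_j> = <v, u_j> / sqrt(<u_j, u_j>), so |<v, e_j>|^2 = <v, u_j>^2 / <u_j, u_j>.
Coefficients: <v, e_1> = -4/sqrt(8), <v, e_2> = 2/sqrt(6).
Square and sum: Σ |<v, e_j>|^2 = 8/3.
Compute ||v||^2 = v·v = 19.
Deficit = 19 − 8/3 = 49/3 ≥ 0, confirming Bessel's inequality. (The deficit equals ||v − Σ <v,e_j> e_j||^2, the squared distance from v to span{e_j}.)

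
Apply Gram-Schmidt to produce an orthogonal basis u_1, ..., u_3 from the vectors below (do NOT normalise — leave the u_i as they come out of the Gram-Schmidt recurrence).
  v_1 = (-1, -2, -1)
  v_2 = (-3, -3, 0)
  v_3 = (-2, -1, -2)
Orthogonal basis:
  u_1 = (-1, -2, -1)
  u_2 = (-3/2, 0, 3/2)
  u_3 = (-1, 1, -1)

Apply the Gram-Schmidt recurrence
  u_1 = v_1
  u_i = v_i − Σ_{j<i} ((v_i · u_j) / (u_j · u_j)) · u_j.

Step by step this gives:
  u_1 = (-1, -2, -1)
  u_2 = (-3/2, 0, 3/2)
  u_3 = (-1, 1, -1)

Orthogonality check:
  u_2 · u_1 = 0 (should be 0)
  u_3 · u_1 = 0 (should be 0)
  u_3 · u_2 = 0 (should be 0)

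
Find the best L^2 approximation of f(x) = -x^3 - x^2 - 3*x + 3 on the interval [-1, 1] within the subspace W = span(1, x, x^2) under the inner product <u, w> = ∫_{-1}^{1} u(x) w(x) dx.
g(x) = -x^2 - 18*x/5 + 3

The best approximation g ∈ W is the orthogonal projection of f onto W. Writing g = a_0 + a_1 x + a_2 x^2, the coefficients solve the normal equations G · a = b where
  G_{ij} = <φ_i, φ_j> and b_i = <f, φ_i>, with φ_0 = 1, φ_1 = x, φ_2 = x^2.
G =
  [2, 0, 2/3]
  [0, 2/3, 0]
  [2/3, 0, 2/5],
b = (16/3, -12/5, 8/5).
Solving gives a_0 = 3, a_1 = -18/5, a_2 = -1, so
  g(x) = -x^2 - 18*x/5 + 3.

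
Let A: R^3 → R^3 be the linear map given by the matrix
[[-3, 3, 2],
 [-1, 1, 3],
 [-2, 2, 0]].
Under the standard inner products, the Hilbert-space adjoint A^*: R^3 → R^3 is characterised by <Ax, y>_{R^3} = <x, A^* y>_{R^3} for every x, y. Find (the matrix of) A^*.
A^* = A^T =
[[-3, -1, -2],
 [3, 1, 2],
 [2, 3, 0]]

For real matrices with standard dot products, the defining identity <Ax, y> = <x, A^* y> gives (Ax)^T y = x^T (A^*) y, i.e. x^T A^T y = x^T (A^*) y. Since this holds for all x, y, we must have A^* = A^T. Therefore
A^* =
[[-3, -1, -2],
 [3, 1, 2],
 [2, 3, 0]].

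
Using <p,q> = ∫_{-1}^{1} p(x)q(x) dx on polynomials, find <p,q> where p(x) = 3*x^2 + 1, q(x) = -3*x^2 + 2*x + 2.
<p,q> = 12/5

Expand the product: p(x)·q(x) = -9*x^4 + 6*x^3 + 3*x^2 + 2*x + 2.
∫_{-1}^{1} of each monomial x^k gives [2/(k+1) if k even, 0 if k odd]. Integrating term-by-term (or equivalently evaluating the antiderivative F(x) = -9*x^5/5 + 3*x^4/2 + x^3 + x^2 + 2*x at the endpoints):
  F(1) − F(−1) = 37/10 − (13/10) = 12/5.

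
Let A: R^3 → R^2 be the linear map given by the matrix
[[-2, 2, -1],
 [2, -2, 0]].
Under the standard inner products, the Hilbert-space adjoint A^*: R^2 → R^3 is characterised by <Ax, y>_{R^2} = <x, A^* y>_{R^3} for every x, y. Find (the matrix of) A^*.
A^* = A^T =
[[-2, 2],
 [2, -2],
 [-1, 0]]

For real matrices with standard dot products, the defining identity <Ax, y> = <x, A^* y> gives (Ax)^T y = x^T (A^*) y, i.e. x^T A^T y = x^T (A^*) y. Since this holds for all x, y, we must have A^* = A^T. Therefore
A^* =
[[-2, 2],
 [2, -2],
 [-1, 0]].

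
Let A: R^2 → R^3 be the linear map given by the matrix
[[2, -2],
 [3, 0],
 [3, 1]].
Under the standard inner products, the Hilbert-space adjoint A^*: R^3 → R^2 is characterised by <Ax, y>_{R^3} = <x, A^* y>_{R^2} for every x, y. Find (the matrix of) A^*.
A^* = A^T =
[[2, 3, 3],
 [-2, 0, 1]]

For real matrices with standard dot products, the defining identity <Ax, y> = <x, A^* y> gives (Ax)^T y = x^T (A^*) y, i.e. x^T A^T y = x^T (A^*) y. Since this holds for all x, y, we must have A^* = A^T. Therefore
A^* =
[[2, 3, 3],
 [-2, 0, 1]].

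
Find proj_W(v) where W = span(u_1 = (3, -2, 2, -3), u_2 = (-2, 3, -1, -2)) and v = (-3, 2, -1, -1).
proj_W(v) = (-219/101, 537/202, -243/202, -75/101)

Set up U = [u_1 | ... | u_2] ∈ R^(4×2). The projector onto W = col(U) is P = U (U^T U)^(-1) U^T.
Compute U^T U =
  [26, -8]
  [-8, 18],
and U^T v = (-12, 15).
Solve U^T U · c = U^T v for the coefficients: c = (-24/101, 147/202). The projection is proj_W(v) = U c.
Check: (v - proj_W(v)) · u_1 = 0  (should be 0).
Check: (v - proj_W(v)) · u_2 = 0  (should be 0).
Result: proj_W(v) = (-219/101, 537/202, -243/202, -75/101).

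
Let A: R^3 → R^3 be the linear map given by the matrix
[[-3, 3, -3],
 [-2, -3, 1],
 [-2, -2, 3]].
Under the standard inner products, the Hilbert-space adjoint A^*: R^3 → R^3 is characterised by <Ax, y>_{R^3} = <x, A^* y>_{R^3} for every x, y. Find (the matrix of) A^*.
A^* = A^T =
[[-3, -2, -2],
 [3, -3, -2],
 [-3, 1, 3]]

For real matrices with standard dot products, the defining identity <Ax, y> = <x, A^* y> gives (Ax)^T y = x^T (A^*) y, i.e. x^T A^T y = x^T (A^*) y. Since this holds for all x, y, we must have A^* = A^T. Therefore
A^* =
[[-3, -2, -2],
 [3, -3, -2],
 [-3, 1, 3]].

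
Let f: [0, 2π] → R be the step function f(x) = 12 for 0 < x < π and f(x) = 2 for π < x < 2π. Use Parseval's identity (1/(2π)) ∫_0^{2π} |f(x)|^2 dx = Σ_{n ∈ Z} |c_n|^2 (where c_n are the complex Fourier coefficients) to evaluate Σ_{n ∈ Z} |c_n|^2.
Σ |c_n|^2 = 74

Parseval equates the L^2 energy of f (normalised by 1/(2π)) with the ℓ^2 sum of its Fourier coefficients: (1/(2π)) ∫_0^{2π} |f|^2 = Σ |c_n|^2.
Compute the left side: (1/(2π)) [∫_0^π 12^2 dx + ∫_π^{2π} 2^2 dx] = (1/(2π)) · (144π + 4π) = (144 + 4)/2 = 74.
So Σ_{n ∈ Z} |c_n|^2 = 74.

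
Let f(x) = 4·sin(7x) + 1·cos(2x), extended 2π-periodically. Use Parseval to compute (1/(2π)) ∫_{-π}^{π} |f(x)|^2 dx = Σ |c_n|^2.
Σ |c_n|^2 = 17/2

Expand |f|^2 and use orthogonality of {sin(nx), cos(mx)} on [-π, π]:
  ∫_{-π}^{π} sin(nx)^2 dx = π, ∫ cos(mx)^2 dx = π, and cross terms integrate to 0.
So ∫_{-π}^{π} f(x)^2 dx = 4^2 · π + 1^2 · π = (16 + 1)π.
Divide by 2π: (16 + 1)/2 = 17/2.
By Parseval, this equals Σ |c_n|^2.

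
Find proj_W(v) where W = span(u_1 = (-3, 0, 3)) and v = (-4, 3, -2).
proj_W(v) = (-1, 0, 1)

Set up U = [u_1 | ... | u_1] ∈ R^(3×1). The projector onto W = col(U) is P = U (U^T U)^(-1) U^T.
Compute U^T U =
  [18],
and U^T v = (6).
Solve U^T U · c = U^T v for the coefficients: c = (1/3). The projection is proj_W(v) = U c.
Check: (v - proj_W(v)) · u_1 = 0  (should be 0).
Result: proj_W(v) = (-1, 0, 1).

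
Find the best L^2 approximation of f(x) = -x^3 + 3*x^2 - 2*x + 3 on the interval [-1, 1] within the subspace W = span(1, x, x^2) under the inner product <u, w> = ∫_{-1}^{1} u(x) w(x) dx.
g(x) = 3*x^2 - 13*x/5 + 3

The best approximation g ∈ W is the orthogonal projection of f onto W. Writing g = a_0 + a_1 x + a_2 x^2, the coefficients solve the normal equations G · a = b where
  G_{ij} = <φ_i, φ_j> and b_i = <f, φ_i>, with φ_0 = 1, φ_1 = x, φ_2 = x^2.
G =
  [2, 0, 2/3]
  [0, 2/3, 0]
  [2/3, 0, 2/5],
b = (8, -26/15, 16/5).
Solving gives a_0 = 3, a_1 = -13/5, a_2 = 3, so
  g(x) = 3*x^2 - 13*x/5 + 3.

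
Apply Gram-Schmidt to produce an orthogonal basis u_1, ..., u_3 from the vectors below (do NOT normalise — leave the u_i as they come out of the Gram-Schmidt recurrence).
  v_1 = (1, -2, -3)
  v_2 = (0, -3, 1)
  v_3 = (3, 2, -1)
Orthogonal basis:
  u_1 = (1, -2, -3)
  u_2 = (-3/14, -18/7, 23/14)
  u_3 = (352/131, 32/131, 96/131)

Apply the Gram-Schmidt recurrence
  u_1 = v_1
  u_i = v_i − Σ_{j<i} ((v_i · u_j) / (u_j · u_j)) · u_j.

Step by step this gives:
  u_1 = (1, -2, -3)
  u_2 = (-3/14, -18/7, 23/14)
  u_3 = (352/131, 32/131, 96/131)

Orthogonality check:
  u_2 · u_1 = 0 (should be 0)
  u_3 · u_1 = 0 (should be 0)
  u_3 · u_2 = 0 (should be 0)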